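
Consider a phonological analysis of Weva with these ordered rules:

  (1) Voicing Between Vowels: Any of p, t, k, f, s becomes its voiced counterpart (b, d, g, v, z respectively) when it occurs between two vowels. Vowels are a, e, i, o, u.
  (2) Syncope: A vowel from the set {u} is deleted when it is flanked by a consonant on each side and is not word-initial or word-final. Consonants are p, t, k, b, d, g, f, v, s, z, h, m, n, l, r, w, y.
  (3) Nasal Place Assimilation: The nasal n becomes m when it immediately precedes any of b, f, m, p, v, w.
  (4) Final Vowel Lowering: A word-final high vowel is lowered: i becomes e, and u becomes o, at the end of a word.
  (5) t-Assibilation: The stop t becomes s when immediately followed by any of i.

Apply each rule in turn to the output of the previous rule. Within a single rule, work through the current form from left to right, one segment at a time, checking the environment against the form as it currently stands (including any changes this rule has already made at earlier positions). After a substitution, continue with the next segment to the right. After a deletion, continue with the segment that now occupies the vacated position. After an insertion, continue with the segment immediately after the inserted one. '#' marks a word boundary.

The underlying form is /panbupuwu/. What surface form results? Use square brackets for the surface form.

[pambbwo]

(1) Voicing Between Vowels: [panbupuwu] → [panbubuwu]
(2) Syncope: [panbubuwu] → [panbbwu]
(3) Nasal Place Assimilation: [panbbwu] → [pambbwu]
(4) Final Vowel Lowering: [pambbwu] → [pambbwo]
(5) t-Assibilation: no change — [pambbwo]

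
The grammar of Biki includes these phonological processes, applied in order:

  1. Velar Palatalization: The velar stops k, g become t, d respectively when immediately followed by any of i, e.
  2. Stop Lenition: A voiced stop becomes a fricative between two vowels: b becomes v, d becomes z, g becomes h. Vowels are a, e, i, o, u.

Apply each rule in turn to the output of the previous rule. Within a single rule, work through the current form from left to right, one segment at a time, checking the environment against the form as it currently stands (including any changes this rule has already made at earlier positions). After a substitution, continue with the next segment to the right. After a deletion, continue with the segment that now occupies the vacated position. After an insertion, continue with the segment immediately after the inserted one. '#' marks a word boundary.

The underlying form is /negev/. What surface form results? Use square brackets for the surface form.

[nezev]

1 Velar Palatalization: [negev] → [nedev]
2 Stop Lenition: [nedev] → [nezev]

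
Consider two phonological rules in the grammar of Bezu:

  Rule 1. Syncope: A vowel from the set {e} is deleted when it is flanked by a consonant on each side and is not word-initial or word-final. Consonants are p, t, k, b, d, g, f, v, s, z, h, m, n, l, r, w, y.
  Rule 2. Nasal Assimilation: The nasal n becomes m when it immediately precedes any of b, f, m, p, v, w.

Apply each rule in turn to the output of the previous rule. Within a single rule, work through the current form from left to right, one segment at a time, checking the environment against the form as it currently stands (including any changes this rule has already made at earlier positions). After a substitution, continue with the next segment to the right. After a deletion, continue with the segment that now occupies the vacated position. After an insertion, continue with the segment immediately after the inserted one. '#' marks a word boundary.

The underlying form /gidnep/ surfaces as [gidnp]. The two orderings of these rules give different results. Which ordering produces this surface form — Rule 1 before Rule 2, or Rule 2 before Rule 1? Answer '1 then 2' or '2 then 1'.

Order 1 then 2:
  1 Syncope: [gidnep] → [gidnp]
  2 Nasal Assimilation: [gidnp] → [gidmp]
  result: [gidmp]
Order 2 then 1:
  2 Nasal Assimilation: no change — [gidnep]
  1 Syncope: [gidnep] → [gidnp]
  result: [gidnp]

2 then 1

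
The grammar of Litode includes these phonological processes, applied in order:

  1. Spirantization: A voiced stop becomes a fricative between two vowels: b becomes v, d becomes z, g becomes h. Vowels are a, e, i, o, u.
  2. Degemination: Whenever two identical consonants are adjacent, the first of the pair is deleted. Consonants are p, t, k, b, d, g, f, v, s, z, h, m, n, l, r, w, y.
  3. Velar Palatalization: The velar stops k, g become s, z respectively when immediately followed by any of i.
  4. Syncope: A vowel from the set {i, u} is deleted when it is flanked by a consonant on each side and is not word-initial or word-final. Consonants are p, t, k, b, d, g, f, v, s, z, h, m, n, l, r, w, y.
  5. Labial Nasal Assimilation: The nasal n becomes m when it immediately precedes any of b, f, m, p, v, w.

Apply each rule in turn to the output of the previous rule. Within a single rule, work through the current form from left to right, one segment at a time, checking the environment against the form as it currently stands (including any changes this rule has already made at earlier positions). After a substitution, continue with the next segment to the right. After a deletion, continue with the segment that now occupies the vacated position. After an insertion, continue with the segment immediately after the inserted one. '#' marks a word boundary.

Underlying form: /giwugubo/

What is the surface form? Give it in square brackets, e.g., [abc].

[zwhvo]

1 Spirantization: [giwugubo] → [giwuhuvo]
2 Degemination: no change — [giwuhuvo]
3 Velar Palatalization: [giwuhuvo] → [ziwuhuvo]
4 Syncope: [ziwuhuvo] → [zwhvo]
5 Labial Nasal Assimilation: no change — [zwhvo]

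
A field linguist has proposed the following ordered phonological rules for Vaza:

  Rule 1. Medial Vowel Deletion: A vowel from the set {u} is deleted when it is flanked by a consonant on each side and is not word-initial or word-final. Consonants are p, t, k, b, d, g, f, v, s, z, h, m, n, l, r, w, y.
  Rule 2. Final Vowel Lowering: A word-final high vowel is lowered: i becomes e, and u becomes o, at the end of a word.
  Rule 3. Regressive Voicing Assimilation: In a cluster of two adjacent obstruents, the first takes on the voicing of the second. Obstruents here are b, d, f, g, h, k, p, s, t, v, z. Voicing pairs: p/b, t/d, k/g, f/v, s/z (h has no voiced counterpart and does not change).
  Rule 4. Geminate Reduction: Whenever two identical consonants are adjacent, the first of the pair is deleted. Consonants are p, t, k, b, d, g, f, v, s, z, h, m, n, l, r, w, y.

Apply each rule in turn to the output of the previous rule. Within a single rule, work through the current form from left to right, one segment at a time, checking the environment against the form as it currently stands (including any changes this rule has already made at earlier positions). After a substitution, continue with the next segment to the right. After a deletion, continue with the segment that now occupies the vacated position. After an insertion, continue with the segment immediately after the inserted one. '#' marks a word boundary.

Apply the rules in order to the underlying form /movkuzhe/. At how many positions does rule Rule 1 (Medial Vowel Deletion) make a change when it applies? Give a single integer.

Rule 1 Medial Vowel Deletion: [movkuzhe] → [movkzhe]
Rule 2 Final Vowel Lowering: no change — [movkzhe]
Rule 3 Regressive Voicing Assimilation: [movkzhe] → [mofgshe]
Rule 4 Geminate Reduction: no change — [mofgshe]
Rule Rule 1 changed 1 position(s).

1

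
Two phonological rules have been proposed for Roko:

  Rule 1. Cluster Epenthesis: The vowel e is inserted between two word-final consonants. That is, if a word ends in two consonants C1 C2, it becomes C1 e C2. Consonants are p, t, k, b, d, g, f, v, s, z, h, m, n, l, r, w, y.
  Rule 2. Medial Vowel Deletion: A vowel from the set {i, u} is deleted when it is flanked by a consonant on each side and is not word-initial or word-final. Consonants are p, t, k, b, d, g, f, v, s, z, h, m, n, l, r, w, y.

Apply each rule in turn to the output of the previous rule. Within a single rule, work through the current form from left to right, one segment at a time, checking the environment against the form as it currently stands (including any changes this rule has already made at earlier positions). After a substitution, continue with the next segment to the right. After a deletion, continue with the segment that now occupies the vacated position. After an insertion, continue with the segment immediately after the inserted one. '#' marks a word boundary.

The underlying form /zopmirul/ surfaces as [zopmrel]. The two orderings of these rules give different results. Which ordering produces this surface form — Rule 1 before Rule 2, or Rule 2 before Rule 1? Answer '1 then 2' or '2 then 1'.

2 then 1

Order 1 then 2:
  1 Cluster Epenthesis: no change — [zopmirul]
  2 Medial Vowel Deletion: [zopmirul] → [zopmrl]
  result: [zopmrl]
Order 2 then 1:
  2 Medial Vowel Deletion: [zopmirul] → [zopmrl]
  1 Cluster Epenthesis: [zopmrl] → [zopmrel]
  result: [zopmrel]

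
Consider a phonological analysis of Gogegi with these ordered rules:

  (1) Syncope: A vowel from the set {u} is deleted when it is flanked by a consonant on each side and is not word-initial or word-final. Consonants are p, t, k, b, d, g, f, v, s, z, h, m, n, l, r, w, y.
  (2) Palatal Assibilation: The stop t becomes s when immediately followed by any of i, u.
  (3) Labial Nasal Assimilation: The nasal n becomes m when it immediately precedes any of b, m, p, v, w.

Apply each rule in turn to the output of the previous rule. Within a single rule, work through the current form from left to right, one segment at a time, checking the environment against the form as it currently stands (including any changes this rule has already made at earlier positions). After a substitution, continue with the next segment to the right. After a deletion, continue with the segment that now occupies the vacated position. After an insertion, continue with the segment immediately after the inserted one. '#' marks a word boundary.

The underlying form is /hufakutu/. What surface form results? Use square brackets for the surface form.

(1) Syncope: [hufakutu] → [hfaktu]
(2) Palatal Assibilation: [hfaktu] → [hfaksu]
(3) Labial Nasal Assimilation: no change — [hfaksu]

[hfaksu]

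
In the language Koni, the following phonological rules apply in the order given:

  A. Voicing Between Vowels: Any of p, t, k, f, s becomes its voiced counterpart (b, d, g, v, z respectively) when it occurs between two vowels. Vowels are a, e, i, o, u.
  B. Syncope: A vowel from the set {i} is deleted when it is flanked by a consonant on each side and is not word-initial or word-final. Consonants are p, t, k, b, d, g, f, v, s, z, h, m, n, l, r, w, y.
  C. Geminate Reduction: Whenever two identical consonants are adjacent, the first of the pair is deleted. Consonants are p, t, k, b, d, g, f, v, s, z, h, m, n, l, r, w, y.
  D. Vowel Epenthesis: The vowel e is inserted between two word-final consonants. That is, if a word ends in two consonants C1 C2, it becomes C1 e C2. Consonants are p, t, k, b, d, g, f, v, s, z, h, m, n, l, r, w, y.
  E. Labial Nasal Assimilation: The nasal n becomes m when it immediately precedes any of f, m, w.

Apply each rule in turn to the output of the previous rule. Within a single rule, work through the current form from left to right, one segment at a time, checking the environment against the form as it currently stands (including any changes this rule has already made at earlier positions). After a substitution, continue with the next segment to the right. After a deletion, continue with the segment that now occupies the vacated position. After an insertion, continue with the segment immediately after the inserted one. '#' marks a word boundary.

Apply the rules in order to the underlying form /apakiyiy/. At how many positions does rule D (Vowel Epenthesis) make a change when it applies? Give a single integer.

1

A Voicing Between Vowels: [apakiyiy] → [abagiyiy]
B Syncope: [abagiyiy] → [abagyy]
C Geminate Reduction: [abagyy] → [abagy]
D Vowel Epenthesis: [abagy] → [abagey]
E Labial Nasal Assimilation: no change — [abagey]
Rule D changed 1 position(s).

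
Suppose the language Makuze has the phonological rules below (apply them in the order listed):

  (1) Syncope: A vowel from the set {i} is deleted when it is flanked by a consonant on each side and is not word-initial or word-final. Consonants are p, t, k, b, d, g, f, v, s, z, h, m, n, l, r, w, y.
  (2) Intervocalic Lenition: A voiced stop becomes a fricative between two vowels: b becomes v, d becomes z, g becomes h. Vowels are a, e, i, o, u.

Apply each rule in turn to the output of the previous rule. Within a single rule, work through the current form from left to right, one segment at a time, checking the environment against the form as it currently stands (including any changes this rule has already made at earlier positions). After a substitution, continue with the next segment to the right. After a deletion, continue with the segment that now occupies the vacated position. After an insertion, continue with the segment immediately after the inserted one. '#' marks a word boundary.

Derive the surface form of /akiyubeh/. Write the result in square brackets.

[akyuveh]

(1) Syncope: [akiyubeh] → [akyubeh]
(2) Intervocalic Lenition: [akyubeh] → [akyuveh]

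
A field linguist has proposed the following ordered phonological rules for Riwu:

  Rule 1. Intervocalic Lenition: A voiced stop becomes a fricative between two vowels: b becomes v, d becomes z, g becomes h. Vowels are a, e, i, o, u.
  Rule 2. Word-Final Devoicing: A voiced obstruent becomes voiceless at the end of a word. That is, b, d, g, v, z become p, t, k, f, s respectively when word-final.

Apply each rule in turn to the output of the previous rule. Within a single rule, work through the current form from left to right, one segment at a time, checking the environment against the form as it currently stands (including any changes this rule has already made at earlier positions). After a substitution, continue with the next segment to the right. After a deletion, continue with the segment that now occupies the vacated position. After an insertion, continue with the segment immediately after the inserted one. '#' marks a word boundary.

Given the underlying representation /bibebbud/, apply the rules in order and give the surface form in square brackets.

Rule 1 Intervocalic Lenition: [bibebbud] → [bivebbud]
Rule 2 Word-Final Devoicing: [bivebbud] → [bivebbut]

[bivebbut]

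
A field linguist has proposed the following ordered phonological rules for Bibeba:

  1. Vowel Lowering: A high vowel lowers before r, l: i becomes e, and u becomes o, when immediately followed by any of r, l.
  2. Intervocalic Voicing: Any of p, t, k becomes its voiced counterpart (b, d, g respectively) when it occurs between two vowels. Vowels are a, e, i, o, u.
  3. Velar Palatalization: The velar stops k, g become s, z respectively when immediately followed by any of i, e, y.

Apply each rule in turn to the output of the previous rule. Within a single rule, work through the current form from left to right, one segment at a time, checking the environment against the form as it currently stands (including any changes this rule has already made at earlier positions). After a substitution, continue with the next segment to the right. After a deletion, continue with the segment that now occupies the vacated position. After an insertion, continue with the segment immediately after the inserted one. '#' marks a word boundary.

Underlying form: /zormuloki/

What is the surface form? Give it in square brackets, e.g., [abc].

1 Vowel Lowering: [zormuloki] → [zormoloki]
2 Intervocalic Voicing: [zormoloki] → [zormologi]
3 Velar Palatalization: [zormologi] → [zormolozi]

[zormolozi]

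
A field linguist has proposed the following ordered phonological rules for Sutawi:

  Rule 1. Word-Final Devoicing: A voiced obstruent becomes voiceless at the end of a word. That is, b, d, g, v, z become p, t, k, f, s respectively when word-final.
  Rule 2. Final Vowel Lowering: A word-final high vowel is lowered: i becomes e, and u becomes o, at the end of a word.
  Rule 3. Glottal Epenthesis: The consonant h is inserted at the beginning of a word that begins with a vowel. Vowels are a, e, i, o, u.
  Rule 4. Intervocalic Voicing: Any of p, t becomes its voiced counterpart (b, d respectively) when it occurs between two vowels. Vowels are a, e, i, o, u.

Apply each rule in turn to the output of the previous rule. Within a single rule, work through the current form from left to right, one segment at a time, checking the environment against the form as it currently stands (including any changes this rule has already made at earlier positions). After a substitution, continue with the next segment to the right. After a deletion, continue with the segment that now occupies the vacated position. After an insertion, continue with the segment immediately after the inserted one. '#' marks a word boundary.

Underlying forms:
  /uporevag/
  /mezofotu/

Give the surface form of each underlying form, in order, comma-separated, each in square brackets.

[huborevak], [mezofodo]

/uporevag/:
  Rule 1 Word-Final Devoicing: [uporevag] → [uporevak]
  Rule 2 Final Vowel Lowering: no change — [uporevak]
  Rule 3 Glottal Epenthesis: [uporevak] → [huporevak]
  Rule 4 Intervocalic Voicing: [huporevak] → [huborevak]
/mezofotu/:
  Rule 1 Word-Final Devoicing: no change — [mezofotu]
  Rule 2 Final Vowel Lowering: [mezofotu] → [mezofoto]
  Rule 3 Glottal Epenthesis: no change — [mezofoto]
  Rule 4 Intervocalic Voicing: [mezofoto] → [mezofodo]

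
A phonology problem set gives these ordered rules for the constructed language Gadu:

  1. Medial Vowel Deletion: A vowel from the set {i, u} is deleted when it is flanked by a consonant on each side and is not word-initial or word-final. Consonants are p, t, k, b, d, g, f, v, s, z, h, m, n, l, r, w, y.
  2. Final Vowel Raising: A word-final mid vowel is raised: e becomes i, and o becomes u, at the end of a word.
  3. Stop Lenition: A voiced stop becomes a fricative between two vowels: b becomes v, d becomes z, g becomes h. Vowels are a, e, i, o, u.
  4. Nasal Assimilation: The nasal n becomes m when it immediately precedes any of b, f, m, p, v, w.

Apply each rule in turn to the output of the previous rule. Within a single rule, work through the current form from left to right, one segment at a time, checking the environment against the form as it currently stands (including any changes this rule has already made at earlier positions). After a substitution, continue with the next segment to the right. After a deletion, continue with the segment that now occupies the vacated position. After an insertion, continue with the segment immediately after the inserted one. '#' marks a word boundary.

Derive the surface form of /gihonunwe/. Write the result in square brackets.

1 Medial Vowel Deletion: [gihonunwe] → [ghonnwe]
2 Final Vowel Raising: [ghonnwe] → [ghonnwi]
3 Stop Lenition: no change — [ghonnwi]
4 Nasal Assimilation: [ghonnwi] → [ghonmwi]

[ghonmwi]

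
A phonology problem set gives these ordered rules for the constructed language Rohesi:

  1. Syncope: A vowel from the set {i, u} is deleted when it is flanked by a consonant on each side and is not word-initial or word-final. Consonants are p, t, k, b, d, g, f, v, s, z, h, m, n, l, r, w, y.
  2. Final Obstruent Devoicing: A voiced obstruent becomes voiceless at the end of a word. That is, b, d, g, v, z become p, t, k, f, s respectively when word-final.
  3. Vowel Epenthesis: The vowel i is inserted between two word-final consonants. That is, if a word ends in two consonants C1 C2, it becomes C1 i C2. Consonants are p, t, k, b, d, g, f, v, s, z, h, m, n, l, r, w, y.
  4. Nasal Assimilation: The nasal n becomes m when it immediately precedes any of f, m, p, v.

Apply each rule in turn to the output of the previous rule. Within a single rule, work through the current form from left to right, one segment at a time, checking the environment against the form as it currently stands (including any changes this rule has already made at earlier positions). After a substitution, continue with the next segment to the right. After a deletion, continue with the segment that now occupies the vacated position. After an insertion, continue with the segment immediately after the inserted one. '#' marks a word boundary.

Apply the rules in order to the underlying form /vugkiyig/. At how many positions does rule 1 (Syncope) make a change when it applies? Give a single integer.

3

1 Syncope: [vugkiyig] → [vgkyg]
2 Final Obstruent Devoicing: [vgkyg] → [vgkyk]
3 Vowel Epenthesis: [vgkyk] → [vgkyik]
4 Nasal Assimilation: no change — [vgkyik]
Rule 1 changed 3 position(s).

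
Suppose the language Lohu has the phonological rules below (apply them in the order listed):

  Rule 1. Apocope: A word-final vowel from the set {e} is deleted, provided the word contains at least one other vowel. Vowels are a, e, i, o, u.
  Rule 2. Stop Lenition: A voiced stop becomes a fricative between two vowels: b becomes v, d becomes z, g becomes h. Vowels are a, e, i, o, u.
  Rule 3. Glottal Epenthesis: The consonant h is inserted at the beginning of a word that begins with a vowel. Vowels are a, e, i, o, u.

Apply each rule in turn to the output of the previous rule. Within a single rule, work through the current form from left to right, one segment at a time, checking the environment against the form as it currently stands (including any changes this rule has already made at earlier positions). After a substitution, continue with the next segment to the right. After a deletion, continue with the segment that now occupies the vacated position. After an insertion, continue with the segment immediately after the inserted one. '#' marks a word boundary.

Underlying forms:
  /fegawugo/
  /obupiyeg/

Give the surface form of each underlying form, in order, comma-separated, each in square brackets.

/fegawugo/:
  Rule 1 Apocope: no change — [fegawugo]
  Rule 2 Stop Lenition: [fegawugo] → [fehawuho]
  Rule 3 Glottal Epenthesis: no change — [fehawuho]
/obupiyeg/:
  Rule 1 Apocope: no change — [obupiyeg]
  Rule 2 Stop Lenition: [obupiyeg] → [ovupiyeg]
  Rule 3 Glottal Epenthesis: [ovupiyeg] → [hovupiyeg]

[fehawuho], [hovupiyeg]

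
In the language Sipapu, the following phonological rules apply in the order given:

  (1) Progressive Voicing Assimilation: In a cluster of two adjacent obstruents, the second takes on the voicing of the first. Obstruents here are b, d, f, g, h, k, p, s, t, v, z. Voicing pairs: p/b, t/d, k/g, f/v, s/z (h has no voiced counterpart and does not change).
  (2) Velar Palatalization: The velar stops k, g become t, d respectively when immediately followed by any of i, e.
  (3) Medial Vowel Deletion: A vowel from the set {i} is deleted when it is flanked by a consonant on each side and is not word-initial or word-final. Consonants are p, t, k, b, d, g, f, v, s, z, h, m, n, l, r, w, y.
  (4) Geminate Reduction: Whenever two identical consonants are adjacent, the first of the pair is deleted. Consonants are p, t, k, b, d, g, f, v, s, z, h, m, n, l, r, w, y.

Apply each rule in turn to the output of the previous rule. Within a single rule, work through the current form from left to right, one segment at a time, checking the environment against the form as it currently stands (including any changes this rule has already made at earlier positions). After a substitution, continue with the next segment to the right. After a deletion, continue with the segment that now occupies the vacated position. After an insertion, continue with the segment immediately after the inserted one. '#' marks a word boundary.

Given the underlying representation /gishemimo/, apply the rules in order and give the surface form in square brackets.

(1) Progressive Voicing Assimilation: no change — [gishemimo]
(2) Velar Palatalization: [gishemimo] → [dishemimo]
(3) Medial Vowel Deletion: [dishemimo] → [dshemmo]
(4) Geminate Reduction: [dshemmo] → [dshemo]

[dshemo]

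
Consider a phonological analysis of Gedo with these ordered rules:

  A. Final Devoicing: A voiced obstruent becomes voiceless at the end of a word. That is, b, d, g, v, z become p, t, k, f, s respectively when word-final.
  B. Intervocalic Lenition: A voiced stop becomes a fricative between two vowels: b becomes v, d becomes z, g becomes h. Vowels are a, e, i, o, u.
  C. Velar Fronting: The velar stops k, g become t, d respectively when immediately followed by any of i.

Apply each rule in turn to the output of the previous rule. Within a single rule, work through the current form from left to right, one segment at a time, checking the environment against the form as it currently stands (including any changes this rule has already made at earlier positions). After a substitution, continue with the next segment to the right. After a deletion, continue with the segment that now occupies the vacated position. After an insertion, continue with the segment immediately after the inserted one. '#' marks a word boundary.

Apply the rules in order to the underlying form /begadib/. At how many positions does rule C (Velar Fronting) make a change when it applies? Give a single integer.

A Final Devoicing: [begadib] → [begadip]
B Intervocalic Lenition: [begadip] → [behazip]
C Velar Fronting: no change — [behazip]
Rule C changed 0 position(s).

0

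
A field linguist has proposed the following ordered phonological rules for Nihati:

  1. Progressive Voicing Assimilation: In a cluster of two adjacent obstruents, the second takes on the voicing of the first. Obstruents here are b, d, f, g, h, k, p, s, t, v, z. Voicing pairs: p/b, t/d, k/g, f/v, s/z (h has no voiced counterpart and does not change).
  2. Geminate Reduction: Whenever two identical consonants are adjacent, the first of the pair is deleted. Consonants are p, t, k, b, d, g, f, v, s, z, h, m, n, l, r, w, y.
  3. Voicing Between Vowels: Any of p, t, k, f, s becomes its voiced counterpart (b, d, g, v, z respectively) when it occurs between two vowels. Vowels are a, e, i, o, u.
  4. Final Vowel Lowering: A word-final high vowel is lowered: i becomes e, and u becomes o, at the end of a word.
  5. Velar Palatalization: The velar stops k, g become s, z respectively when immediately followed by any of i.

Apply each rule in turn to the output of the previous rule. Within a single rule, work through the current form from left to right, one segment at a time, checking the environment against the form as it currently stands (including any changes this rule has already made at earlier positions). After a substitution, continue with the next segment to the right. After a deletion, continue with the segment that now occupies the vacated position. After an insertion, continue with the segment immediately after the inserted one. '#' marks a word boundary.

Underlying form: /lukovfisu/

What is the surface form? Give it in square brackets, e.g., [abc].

1 Progressive Voicing Assimilation: [lukovfisu] → [lukovvisu]
2 Geminate Reduction: [lukovvisu] → [lukovisu]
3 Voicing Between Vowels: [lukovisu] → [lugovizu]
4 Final Vowel Lowering: [lugovizu] → [lugovizo]
5 Velar Palatalization: no change — [lugovizo]

[lugovizo]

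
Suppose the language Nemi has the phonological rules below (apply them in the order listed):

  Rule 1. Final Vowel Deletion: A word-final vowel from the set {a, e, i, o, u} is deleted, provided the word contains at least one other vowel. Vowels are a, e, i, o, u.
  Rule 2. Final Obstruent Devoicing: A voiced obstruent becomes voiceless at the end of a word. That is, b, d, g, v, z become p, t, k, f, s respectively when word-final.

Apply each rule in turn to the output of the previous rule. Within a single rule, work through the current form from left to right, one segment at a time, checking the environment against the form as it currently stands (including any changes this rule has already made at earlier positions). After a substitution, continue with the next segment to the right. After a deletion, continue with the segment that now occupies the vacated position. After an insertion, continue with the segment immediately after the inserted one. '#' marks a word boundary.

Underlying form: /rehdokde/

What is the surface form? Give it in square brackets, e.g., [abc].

[rehdokt]

Rule 1 Final Vowel Deletion: [rehdokde] → [rehdokd]
Rule 2 Final Obstruent Devoicing: [rehdokd] → [rehdokt]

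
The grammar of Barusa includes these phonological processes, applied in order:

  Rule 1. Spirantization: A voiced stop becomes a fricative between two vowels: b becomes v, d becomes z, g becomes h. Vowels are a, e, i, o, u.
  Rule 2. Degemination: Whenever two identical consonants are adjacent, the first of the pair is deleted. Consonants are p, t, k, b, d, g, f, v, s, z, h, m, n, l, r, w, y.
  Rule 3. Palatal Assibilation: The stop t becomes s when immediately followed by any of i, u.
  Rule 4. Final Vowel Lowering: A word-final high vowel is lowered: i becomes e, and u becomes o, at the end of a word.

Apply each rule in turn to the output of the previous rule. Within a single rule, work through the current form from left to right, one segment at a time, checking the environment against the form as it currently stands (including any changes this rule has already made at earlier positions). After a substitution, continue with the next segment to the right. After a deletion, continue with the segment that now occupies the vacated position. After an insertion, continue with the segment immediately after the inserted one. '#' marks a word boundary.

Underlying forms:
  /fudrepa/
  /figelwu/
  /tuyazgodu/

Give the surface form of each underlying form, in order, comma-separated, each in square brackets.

[fudrepa], [fihelwo], [suyazgozo]

/fudrepa/:
  Rule 1 Spirantization: no change — [fudrepa]
  Rule 2 Degemination: no change — [fudrepa]
  Rule 3 Palatal Assibilation: no change — [fudrepa]
  Rule 4 Final Vowel Lowering: no change — [fudrepa]
/figelwu/:
  Rule 1 Spirantization: [figelwu] → [fihelwu]
  Rule 2 Degemination: no change — [fihelwu]
  Rule 3 Palatal Assibilation: no change — [fihelwu]
  Rule 4 Final Vowel Lowering: [fihelwu] → [fihelwo]
/tuyazgodu/:
  Rule 1 Spirantization: [tuyazgodu] → [tuyazgozu]
  Rule 2 Degemination: no change — [tuyazgozu]
  Rule 3 Palatal Assibilation: [tuyazgozu] → [suyazgozu]
  Rule 4 Final Vowel Lowering: [suyazgozu] → [suyazgozo]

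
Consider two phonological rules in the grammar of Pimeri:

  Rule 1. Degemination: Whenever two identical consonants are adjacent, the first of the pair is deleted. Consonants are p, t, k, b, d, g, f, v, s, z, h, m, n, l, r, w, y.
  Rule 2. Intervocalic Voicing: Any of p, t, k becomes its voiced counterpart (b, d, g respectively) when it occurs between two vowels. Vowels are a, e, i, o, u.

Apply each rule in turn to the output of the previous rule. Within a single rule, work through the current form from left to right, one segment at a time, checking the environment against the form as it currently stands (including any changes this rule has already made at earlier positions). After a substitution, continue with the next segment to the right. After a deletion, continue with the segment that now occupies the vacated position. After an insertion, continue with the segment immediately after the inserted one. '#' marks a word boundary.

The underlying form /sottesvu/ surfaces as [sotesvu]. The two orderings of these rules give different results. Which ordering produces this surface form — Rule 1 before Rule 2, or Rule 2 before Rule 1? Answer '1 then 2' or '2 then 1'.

Order 1 then 2:
  1 Degemination: [sottesvu] → [sotesvu]
  2 Intervocalic Voicing: [sotesvu] → [sodesvu]
  result: [sodesvu]
Order 2 then 1:
  2 Intervocalic Voicing: no change — [sottesvu]
  1 Degemination: [sottesvu] → [sotesvu]
  result: [sotesvu]

2 then 1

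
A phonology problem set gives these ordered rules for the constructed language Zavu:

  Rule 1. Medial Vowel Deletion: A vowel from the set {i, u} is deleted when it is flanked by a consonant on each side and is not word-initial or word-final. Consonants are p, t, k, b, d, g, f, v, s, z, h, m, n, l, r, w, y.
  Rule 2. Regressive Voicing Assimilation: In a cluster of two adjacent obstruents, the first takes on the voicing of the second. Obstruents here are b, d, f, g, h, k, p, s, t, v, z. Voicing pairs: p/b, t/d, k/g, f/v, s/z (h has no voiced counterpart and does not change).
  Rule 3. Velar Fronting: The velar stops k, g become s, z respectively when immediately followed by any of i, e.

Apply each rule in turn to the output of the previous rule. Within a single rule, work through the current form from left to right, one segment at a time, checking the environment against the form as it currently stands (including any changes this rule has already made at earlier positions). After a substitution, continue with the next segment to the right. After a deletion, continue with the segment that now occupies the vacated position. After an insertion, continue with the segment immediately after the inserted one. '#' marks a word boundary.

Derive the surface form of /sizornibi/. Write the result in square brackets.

[zzornbi]

Rule 1 Medial Vowel Deletion: [sizornibi] → [szornbi]
Rule 2 Regressive Voicing Assimilation: [szornbi] → [zzornbi]
Rule 3 Velar Fronting: no change — [zzornbi]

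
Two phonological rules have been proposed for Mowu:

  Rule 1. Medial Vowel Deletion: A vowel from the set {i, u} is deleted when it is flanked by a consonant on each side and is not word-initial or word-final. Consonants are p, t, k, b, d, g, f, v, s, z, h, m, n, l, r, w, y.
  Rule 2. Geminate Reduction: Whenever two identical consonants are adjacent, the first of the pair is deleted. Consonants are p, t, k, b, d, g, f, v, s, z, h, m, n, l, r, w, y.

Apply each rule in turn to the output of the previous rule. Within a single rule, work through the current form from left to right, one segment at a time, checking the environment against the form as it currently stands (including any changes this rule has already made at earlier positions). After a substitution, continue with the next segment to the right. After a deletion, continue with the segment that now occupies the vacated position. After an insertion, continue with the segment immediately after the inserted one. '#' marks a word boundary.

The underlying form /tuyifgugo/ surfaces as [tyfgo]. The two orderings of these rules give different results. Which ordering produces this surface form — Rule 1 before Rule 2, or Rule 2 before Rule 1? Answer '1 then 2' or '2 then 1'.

Order 1 then 2:
  1 Medial Vowel Deletion: [tuyifgugo] → [tyfggo]
  2 Geminate Reduction: [tyfggo] → [tyfgo]
  result: [tyfgo]
Order 2 then 1:
  2 Geminate Reduction: no change — [tuyifgugo]
  1 Medial Vowel Deletion: [tuyifgugo] → [tyfggo]
  result: [tyfggo]

1 then 2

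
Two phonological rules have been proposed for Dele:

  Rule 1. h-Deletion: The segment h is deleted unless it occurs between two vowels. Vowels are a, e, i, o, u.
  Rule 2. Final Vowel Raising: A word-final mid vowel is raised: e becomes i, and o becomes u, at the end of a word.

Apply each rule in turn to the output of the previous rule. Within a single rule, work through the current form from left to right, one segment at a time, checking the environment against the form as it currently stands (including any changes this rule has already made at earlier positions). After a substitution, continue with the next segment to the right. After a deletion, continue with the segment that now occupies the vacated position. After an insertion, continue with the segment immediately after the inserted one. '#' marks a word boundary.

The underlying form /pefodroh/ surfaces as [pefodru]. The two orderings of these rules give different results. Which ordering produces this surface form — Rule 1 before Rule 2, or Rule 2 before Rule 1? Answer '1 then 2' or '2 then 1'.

Order 1 then 2:
  1 h-Deletion: [pefodroh] → [pefodro]
  2 Final Vowel Raising: [pefodro] → [pefodru]
  result: [pefodru]
Order 2 then 1:
  2 Final Vowel Raising: no change — [pefodroh]
  1 h-Deletion: [pefodroh] → [pefodro]
  result: [pefodro]

1 then 2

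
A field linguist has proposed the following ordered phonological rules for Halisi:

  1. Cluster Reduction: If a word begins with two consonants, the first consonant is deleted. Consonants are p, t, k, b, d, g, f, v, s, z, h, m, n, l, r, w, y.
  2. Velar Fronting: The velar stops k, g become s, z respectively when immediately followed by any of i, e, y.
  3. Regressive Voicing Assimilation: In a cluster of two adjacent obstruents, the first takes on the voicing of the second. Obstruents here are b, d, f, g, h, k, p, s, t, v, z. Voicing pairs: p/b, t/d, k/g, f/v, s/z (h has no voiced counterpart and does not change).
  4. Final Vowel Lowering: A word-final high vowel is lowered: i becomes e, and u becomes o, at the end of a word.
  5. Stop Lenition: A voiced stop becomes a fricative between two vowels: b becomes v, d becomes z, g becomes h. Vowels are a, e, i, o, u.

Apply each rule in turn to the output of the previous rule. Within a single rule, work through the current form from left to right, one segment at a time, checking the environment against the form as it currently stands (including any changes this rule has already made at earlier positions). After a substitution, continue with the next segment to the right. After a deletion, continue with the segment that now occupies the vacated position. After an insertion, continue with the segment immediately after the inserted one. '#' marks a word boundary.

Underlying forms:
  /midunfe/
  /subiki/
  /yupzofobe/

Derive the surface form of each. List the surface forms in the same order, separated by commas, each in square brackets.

/midunfe/:
  1 Cluster Reduction: no change — [midunfe]
  2 Velar Fronting: no change — [midunfe]
  3 Regressive Voicing Assimilation: no change — [midunfe]
  4 Final Vowel Lowering: no change — [midunfe]
  5 Stop Lenition: [midunfe] → [mizunfe]
/subiki/:
  1 Cluster Reduction: no change — [subiki]
  2 Velar Fronting: [subiki] → [subisi]
  3 Regressive Voicing Assimilation: no change — [subisi]
  4 Final Vowel Lowering: [subisi] → [subise]
  5 Stop Lenition: [subise] → [suvise]
/yupzofobe/:
  1 Cluster Reduction: no change — [yupzofobe]
  2 Velar Fronting: no change — [yupzofobe]
  3 Regressive Voicing Assimilation: [yupzofobe] → [yubzofobe]
  4 Final Vowel Lowering: no change — [yubzofobe]
  5 Stop Lenition: [yubzofobe] → [yubzofove]

[mizunfe], [suvise], [yubzofove]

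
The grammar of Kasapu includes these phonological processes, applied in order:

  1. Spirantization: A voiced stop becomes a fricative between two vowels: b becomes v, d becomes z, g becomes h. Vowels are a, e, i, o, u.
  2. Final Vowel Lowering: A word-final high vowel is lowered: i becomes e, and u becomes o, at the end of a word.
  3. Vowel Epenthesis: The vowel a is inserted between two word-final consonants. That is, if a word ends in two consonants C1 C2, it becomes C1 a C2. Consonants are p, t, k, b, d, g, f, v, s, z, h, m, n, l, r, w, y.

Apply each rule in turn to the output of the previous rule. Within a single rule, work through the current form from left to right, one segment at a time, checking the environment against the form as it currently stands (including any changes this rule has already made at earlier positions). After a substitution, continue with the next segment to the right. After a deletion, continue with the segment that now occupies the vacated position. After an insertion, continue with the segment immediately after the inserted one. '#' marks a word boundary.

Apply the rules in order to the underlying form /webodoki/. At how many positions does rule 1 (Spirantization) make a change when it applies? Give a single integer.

2

1 Spirantization: [webodoki] → [wevozoki]
2 Final Vowel Lowering: [wevozoki] → [wevozoke]
3 Vowel Epenthesis: no change — [wevozoke]
Rule 1 changed 2 position(s).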